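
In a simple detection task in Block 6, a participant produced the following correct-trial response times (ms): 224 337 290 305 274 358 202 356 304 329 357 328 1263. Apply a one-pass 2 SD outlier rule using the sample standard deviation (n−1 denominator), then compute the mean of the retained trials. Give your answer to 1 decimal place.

n = 13, ΣRT = 4927, M = 379.000
Σ(x−M)² = 875176.00; s = √(875176.00/12) = 270.058
Cutoffs: 379.000 ± 2·270.058 → [-161.1, 919.1]
Outside: 1263 → excluded.
Retained (n=12): Σ = 3664, mean = 3664/12 = 305.333

305.3 ms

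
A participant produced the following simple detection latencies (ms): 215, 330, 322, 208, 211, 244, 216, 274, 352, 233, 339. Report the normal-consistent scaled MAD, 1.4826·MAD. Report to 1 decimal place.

48.9 ms

Sorted: 208, 211, 215, 216, 233, 244, 274, 322, 330, 339, 352 → median = 244
|x − 244| sorted: 0, 11, 28, 29, 30, 33, 36, 78, 86, 95, 108 → MAD = 33
Robust SD ≈ 1.4826 × 33 = 48.926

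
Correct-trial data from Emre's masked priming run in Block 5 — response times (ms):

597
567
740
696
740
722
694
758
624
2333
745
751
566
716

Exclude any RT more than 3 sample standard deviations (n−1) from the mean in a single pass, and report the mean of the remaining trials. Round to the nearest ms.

686 ms

n = 14, ΣRT = 11249, M = 803.500
Σ(x−M)² = 2580729.50; s = √(2580729.50/13) = 445.553
Cutoffs: 803.500 ± 3·445.553 → [-533.2, 2140.2]
Outside: 2333 → excluded.
Retained (n=13): Σ = 8916, mean = 8916/13 = 685.846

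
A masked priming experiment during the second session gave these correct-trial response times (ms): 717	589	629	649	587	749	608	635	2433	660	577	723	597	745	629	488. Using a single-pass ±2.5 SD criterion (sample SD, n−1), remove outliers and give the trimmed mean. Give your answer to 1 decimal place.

638.8 ms

n = 16, ΣRT = 12015, M = 750.938
Σ(x−M)² = 3089762.94; s = √(3089762.94/15) = 453.855
Cutoffs: 750.938 ± 2.5·453.855 → [-383.7, 1885.6]
Outside: 2433 → excluded.
Retained (n=15): Σ = 9582, mean = 9582/15 = 638.800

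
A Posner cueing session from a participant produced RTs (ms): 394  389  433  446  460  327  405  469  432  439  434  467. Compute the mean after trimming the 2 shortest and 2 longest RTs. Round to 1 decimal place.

430.4 ms

Sorted: 327, 389, 394, 405, 432, 433, 434, 439, 446, 460, 467, 469
Drop lowest 2 (327, 389) and highest 2 (467, 469)
Remaining (n=8): Σ = 3443, mean = 3443/8 = 430.375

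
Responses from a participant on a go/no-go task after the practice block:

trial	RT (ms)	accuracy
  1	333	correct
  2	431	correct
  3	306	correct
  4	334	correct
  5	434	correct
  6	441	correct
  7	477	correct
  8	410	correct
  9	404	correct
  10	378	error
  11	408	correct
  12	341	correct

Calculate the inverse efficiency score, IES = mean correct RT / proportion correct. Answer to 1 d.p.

Correct trials (n=11): 333, 431, 306, 334, 434, 441, 477, 410, 404, 408, 341
Mean correct RT = 4319/11 = 392.6364 ms
Proportion correct = 11/12
IES = 392.6364 / (11/12) = 428.331 ms

428.3 ms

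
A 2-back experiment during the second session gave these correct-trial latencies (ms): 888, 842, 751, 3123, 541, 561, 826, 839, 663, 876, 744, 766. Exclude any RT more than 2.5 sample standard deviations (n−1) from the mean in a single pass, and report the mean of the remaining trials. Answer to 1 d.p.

754.3 ms

n = 12, ΣRT = 11420, M = 951.667
Σ(x−M)² = 5287440.67; s = √(5287440.67/11) = 693.308
Cutoffs: 951.667 ± 2.5·693.308 → [-781.6, 2684.9]
Outside: 3123 → excluded.
Retained (n=11): Σ = 8297, mean = 8297/11 = 754.273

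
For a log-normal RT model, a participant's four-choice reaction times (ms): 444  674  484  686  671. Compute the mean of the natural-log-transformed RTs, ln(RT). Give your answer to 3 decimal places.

ln(RT): 6.0958, 6.5132, 6.1821, 6.5309, 6.5088
Σ ln(RT) = 31.8308
Mean = 31.8308/5 = 6.36616

6.366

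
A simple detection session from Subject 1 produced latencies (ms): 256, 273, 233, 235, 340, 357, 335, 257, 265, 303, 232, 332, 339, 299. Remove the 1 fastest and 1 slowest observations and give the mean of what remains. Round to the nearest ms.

Sorted: 232, 233, 235, 256, 257, 265, 273, 299, 303, 332, 335, 339, 340, 357
Drop lowest 1 (232) and highest 1 (357)
Remaining (n=12): Σ = 3467, mean = 3467/12 = 288.917

289 ms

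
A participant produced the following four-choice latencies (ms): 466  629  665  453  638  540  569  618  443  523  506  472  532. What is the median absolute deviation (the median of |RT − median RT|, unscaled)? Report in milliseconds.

Sorted: 443, 453, 466, 472, 506, 523, 532, 540, 569, 618, 629, 638, 665 → median = 532
|x − 532|: 66, 97, 133, 79, 106, 8, 37, 86, 89, 9, 26, 60, 0
Sorted deviations: 0, 8, 9, 26, 37, 60, 66, 79, 86, 89, 97, 106, 133 → MAD = 66

66 ms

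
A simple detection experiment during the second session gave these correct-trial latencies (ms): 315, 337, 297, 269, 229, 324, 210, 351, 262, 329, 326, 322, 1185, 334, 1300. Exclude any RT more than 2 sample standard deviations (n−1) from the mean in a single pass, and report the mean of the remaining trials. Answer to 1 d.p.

300.4 ms

n = 15, ΣRT = 6390, M = 426.000
Σ(x−M)² = 1568568.00; s = √(1568568.00/14) = 334.725
Cutoffs: 426.000 ± 2·334.725 → [-243.4, 1095.4]
Outside: 1185, 1300 → excluded.
Retained (n=13): Σ = 3905, mean = 3905/13 = 300.385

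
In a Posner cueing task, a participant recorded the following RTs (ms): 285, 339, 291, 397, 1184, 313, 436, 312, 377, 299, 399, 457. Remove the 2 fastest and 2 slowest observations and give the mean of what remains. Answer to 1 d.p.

Sorted: 285, 291, 299, 312, 313, 339, 377, 397, 399, 436, 457, 1184
Drop lowest 2 (285, 291) and highest 2 (457, 1184)
Remaining (n=8): Σ = 2872, mean = 2872/8 = 359.000

359.0 ms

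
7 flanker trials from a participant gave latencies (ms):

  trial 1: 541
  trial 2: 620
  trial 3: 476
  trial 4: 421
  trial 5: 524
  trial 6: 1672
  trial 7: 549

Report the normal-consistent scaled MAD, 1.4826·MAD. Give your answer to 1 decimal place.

Sorted: 421, 476, 524, 541, 549, 620, 1672 → median = 541
|x − 541| sorted: 0, 8, 17, 65, 79, 120, 1131 → MAD = 65
Robust SD ≈ 1.4826 × 65 = 96.369

96.4 ms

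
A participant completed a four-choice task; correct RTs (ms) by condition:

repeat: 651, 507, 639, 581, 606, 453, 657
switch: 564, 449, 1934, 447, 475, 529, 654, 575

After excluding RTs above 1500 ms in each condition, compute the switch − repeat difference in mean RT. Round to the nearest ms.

switch: exclude 1934
M(repeat) = 4094/7 = 584.857
M(switch) = 3693/7 = 527.571
Difference = 527.571 − 584.857 = -57.286 ms

-57 ms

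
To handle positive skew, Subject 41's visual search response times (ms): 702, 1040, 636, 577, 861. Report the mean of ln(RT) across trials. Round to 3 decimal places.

6.614

ln(RT): 6.5539, 6.9470, 6.4552, 6.3578, 6.7581
Σ ln(RT) = 33.0720
Mean = 33.0720/5 = 6.61441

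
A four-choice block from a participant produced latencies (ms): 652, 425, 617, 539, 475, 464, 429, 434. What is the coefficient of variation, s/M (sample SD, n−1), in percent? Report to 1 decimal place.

n = 8, Σ = 4035, M = 504.3750
Σ(x−M)² = 55103.875; s = √(55103.875/7) = 88.7242
CV = 88.7242 / 504.3750 = 0.17591 = 17.591%

17.6%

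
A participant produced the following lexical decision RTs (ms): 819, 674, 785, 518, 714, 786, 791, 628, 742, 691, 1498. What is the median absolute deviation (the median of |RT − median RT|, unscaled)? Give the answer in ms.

51 ms

Sorted: 518, 628, 674, 691, 714, 742, 785, 786, 791, 819, 1498 → median = 742
|x − 742|: 77, 68, 43, 224, 28, 44, 49, 114, 0, 51, 756
Sorted deviations: 0, 28, 43, 44, 49, 51, 68, 77, 114, 224, 756 → MAD = 51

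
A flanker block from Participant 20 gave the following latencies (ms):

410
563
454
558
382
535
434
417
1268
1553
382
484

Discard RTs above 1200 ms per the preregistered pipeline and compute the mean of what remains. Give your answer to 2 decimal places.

461.90 ms

Excluded: 1268, 1553
Retained (n=10): Σ = 4619
Mean = 4619/10 = 461.9000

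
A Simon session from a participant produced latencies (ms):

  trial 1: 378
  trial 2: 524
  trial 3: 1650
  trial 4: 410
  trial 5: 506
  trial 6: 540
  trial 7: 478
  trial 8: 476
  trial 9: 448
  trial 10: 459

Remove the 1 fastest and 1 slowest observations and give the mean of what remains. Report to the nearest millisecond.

Sorted: 378, 410, 448, 459, 476, 478, 506, 524, 540, 1650
Drop lowest 1 (378) and highest 1 (1650)
Remaining (n=8): Σ = 3841, mean = 3841/8 = 480.125

480 ms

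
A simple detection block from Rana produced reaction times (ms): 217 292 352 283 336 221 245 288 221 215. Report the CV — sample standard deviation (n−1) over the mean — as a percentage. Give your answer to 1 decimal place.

n = 10, Σ = 2670, M = 267.0000
Σ(x−M)² = 23228.000; s = √(23228.000/9) = 50.8024
CV = 50.8024 / 267.0000 = 0.19027 = 19.027%

19.0%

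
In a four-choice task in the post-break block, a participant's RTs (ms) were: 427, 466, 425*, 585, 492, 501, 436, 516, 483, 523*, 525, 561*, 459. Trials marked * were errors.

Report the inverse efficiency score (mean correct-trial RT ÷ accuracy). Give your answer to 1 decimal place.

635.7 ms

Correct trials (n=10): 427, 466, 585, 492, 501, 436, 516, 483, 525, 459
Mean correct RT = 4890/10 = 489.0000 ms
Proportion correct = 10/13
IES = 489.0000 / (10/13) = 635.700 ms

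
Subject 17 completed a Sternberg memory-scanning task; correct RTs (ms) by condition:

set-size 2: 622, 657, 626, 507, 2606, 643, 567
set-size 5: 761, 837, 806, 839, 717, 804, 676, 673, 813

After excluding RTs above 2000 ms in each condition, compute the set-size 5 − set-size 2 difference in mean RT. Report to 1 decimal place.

set-size 2: exclude 2606
M(set-size 2) = 3622/6 = 603.667
M(set-size 5) = 6926/9 = 769.556
Difference = 769.556 − 603.667 = 165.889 ms

165.9 ms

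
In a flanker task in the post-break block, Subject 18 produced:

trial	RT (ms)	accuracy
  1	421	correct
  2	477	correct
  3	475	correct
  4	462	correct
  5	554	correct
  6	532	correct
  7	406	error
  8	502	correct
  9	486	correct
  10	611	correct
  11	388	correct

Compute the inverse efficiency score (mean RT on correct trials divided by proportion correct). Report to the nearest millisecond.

Correct trials (n=10): 421, 477, 475, 462, 554, 532, 502, 486, 611, 388
Mean correct RT = 4908/10 = 490.8000 ms
Proportion correct = 10/11
IES = 490.8000 / (10/11) = 539.880 ms

540 ms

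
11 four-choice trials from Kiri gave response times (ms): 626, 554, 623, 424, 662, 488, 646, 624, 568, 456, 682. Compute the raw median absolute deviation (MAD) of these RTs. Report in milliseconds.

55 ms

Sorted: 424, 456, 488, 554, 568, 623, 624, 626, 646, 662, 682 → median = 623
|x − 623|: 3, 69, 0, 199, 39, 135, 23, 1, 55, 167, 59
Sorted deviations: 0, 1, 3, 23, 39, 55, 59, 69, 135, 167, 199 → MAD = 55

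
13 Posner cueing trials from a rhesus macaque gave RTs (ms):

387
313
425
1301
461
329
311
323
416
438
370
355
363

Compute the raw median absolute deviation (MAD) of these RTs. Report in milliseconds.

Sorted: 311, 313, 323, 329, 355, 363, 370, 387, 416, 425, 438, 461, 1301 → median = 370
|x − 370|: 17, 57, 55, 931, 91, 41, 59, 47, 46, 68, 0, 15, 7
Sorted deviations: 0, 7, 15, 17, 41, 46, 47, 55, 57, 59, 68, 91, 931 → MAD = 47

47 ms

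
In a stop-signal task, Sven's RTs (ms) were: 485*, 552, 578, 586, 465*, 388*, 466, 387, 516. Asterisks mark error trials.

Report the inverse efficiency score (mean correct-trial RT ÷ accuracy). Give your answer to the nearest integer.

Correct trials (n=6): 552, 578, 586, 466, 387, 516
Mean correct RT = 3085/6 = 514.1667 ms
Proportion correct = 6/9
IES = 514.1667 / (6/9) = 771.250 ms

771 ms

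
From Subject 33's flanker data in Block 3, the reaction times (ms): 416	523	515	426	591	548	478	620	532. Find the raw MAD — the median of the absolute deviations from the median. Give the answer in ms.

Sorted: 416, 426, 478, 515, 523, 532, 548, 591, 620 → median = 523
|x − 523|: 107, 0, 8, 97, 68, 25, 45, 97, 9
Sorted deviations: 0, 8, 9, 25, 45, 68, 97, 97, 107 → MAD = 45

45 ms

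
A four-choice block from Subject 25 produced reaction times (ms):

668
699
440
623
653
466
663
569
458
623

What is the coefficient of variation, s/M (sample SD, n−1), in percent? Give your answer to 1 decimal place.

16.6%

n = 10, Σ = 5862, M = 586.2000
Σ(x−M)² = 85037.600; s = √(85037.600/9) = 97.2040
CV = 97.2040 / 586.2000 = 0.16582 = 16.582%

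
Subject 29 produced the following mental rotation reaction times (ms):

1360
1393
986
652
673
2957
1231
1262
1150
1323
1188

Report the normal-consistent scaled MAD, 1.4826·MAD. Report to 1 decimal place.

191.3 ms

Sorted: 652, 673, 986, 1150, 1188, 1231, 1262, 1323, 1360, 1393, 2957 → median = 1231
|x − 1231| sorted: 0, 31, 43, 81, 92, 129, 162, 245, 558, 579, 1726 → MAD = 129
Robust SD ≈ 1.4826 × 129 = 191.255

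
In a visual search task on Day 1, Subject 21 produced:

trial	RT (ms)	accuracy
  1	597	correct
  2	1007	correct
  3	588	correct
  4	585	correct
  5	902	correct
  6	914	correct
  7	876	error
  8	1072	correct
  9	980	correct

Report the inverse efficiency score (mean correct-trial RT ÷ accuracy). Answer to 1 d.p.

934.5 ms

Correct trials (n=8): 597, 1007, 588, 585, 902, 914, 1072, 980
Mean correct RT = 6645/8 = 830.6250 ms
Proportion correct = 8/9
IES = 830.6250 / (8/9) = 934.453 ms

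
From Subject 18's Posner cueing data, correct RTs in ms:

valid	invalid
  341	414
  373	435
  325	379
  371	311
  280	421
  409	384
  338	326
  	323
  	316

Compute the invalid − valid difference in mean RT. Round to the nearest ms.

20 ms

M(valid) = 2437/7 = 348.143
M(invalid) = 3309/9 = 367.667
Difference = 367.667 − 348.143 = 19.524 ms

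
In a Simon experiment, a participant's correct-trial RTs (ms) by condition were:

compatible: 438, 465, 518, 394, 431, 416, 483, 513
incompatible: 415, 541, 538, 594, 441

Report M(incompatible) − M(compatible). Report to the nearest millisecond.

49 ms

M(compatible) = 3658/8 = 457.250
M(incompatible) = 2529/5 = 505.800
Difference = 505.800 − 457.250 = 48.550 ms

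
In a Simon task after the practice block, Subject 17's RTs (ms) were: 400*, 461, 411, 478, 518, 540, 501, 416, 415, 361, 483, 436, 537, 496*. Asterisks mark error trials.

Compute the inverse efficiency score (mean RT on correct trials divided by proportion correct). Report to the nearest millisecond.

540 ms

Correct trials (n=12): 461, 411, 478, 518, 540, 501, 416, 415, 361, 483, 436, 537
Mean correct RT = 5557/12 = 463.0833 ms
Proportion correct = 12/14
IES = 463.0833 / (12/14) = 540.264 ms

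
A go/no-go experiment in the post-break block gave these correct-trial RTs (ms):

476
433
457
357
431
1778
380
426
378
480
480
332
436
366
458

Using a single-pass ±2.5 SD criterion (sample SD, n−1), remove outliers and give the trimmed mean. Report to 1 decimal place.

n = 15, ΣRT = 7668, M = 511.200
Σ(x−M)² = 1751126.40; s = √(1751126.40/14) = 353.667
Cutoffs: 511.200 ± 2.5·353.667 → [-373.0, 1395.4]
Outside: 1778 → excluded.
Retained (n=14): Σ = 5890, mean = 5890/14 = 420.714

420.7 ms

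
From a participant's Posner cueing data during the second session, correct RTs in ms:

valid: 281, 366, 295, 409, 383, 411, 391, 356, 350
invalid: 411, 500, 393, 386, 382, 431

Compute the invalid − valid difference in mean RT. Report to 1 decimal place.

56.9 ms

M(valid) = 3242/9 = 360.222
M(invalid) = 2503/6 = 417.167
Difference = 417.167 − 360.222 = 56.944 ms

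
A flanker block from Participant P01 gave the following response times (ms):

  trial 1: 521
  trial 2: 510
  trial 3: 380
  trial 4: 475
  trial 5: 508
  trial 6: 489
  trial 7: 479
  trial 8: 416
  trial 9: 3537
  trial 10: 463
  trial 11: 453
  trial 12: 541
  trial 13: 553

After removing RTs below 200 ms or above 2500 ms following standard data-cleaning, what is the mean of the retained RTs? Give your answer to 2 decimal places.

Excluded: 3537
Retained (n=12): Σ = 5788
Mean = 5788/12 = 482.3333

482.33 ms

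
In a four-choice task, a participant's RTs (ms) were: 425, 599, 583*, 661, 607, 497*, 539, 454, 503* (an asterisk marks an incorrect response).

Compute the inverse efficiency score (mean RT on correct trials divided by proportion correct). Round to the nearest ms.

821 ms

Correct trials (n=6): 425, 599, 661, 607, 539, 454
Mean correct RT = 3285/6 = 547.5000 ms
Proportion correct = 6/9
IES = 547.5000 / (6/9) = 821.250 ms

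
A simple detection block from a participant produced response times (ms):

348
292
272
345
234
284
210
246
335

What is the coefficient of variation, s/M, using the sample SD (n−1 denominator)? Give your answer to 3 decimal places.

n = 9, Σ = 2566, M = 285.1111
Σ(x−M)² = 20034.889; s = √(20034.889/8) = 50.0436
CV = 50.0436 / 285.1111 = 0.17552

0.176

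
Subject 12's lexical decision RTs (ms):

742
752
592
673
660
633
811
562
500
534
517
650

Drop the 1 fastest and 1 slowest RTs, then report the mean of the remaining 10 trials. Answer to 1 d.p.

631.5 ms

Sorted: 500, 517, 534, 562, 592, 633, 650, 660, 673, 742, 752, 811
Drop lowest 1 (500) and highest 1 (811)
Remaining (n=10): Σ = 6315, mean = 6315/10 = 631.500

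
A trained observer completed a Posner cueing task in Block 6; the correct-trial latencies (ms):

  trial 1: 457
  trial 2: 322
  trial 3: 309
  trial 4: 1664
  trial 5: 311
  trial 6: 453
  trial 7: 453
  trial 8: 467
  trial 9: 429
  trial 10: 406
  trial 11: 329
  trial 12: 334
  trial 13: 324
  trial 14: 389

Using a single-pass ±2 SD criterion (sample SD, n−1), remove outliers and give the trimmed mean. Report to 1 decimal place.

383.3 ms

n = 14, ΣRT = 6647, M = 474.786
Σ(x−M)² = 1571208.36; s = √(1571208.36/13) = 347.652
Cutoffs: 474.786 ± 2·347.652 → [-220.5, 1170.1]
Outside: 1664 → excluded.
Retained (n=13): Σ = 4983, mean = 4983/13 = 383.308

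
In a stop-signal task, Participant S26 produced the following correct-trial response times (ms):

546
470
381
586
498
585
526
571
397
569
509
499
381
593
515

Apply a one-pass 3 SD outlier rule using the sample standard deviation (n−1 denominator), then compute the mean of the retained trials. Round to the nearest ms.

n = 15, ΣRT = 7626, M = 508.400
Σ(x−M)² = 74947.60; s = √(74947.60/14) = 73.167
Cutoffs: 508.400 ± 3·73.167 → [288.9, 727.9]
No RTs fall outside the cutoffs; all 15 retained. Mean = 7626/15 = 508.400

508 ms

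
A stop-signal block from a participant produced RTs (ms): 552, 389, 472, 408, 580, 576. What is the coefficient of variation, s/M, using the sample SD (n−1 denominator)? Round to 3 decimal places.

0.172

n = 6, Σ = 2977, M = 496.1667
Σ(x−M)² = 36360.833; s = √(36360.833/5) = 85.2770
CV = 85.2770 / 496.1667 = 0.17187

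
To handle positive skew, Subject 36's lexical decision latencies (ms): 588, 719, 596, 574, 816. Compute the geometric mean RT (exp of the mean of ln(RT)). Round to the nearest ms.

652 ms

ln(RT): 6.3767, 6.5779, 6.3902, 6.3526, 6.7044
Mean ln(RT) = 32.4019/5 = 6.48037
Geometric mean = exp(6.48037) = 652.22 ms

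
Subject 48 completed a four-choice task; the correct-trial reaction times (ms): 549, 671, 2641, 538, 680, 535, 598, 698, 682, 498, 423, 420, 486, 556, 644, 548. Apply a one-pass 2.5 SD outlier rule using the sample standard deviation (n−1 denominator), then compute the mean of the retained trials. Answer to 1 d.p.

568.4 ms

n = 16, ΣRT = 11167, M = 697.938
Σ(x−M)² = 4144360.94; s = √(4144360.94/15) = 525.634
Cutoffs: 697.938 ± 2.5·525.634 → [-616.1, 2012.0]
Outside: 2641 → excluded.
Retained (n=15): Σ = 8526, mean = 8526/15 = 568.400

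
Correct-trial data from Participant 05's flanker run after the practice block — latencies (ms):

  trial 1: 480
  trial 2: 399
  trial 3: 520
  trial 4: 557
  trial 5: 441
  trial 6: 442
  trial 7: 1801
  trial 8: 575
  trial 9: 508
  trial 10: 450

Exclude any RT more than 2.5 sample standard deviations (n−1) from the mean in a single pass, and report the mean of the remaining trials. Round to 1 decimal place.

n = 10, ΣRT = 6173, M = 617.300
Σ(x−M)² = 1584292.10; s = √(1584292.10/9) = 419.562
Cutoffs: 617.300 ± 2.5·419.562 → [-431.6, 1666.2]
Outside: 1801 → excluded.
Retained (n=9): Σ = 4372, mean = 4372/9 = 485.778

485.8 ms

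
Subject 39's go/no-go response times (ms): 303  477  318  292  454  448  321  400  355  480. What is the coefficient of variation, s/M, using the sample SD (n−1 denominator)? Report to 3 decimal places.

0.196

n = 10, Σ = 3848, M = 384.8000
Σ(x−M)² = 51301.600; s = √(51301.600/9) = 75.4995
CV = 75.4995 / 384.8000 = 0.19620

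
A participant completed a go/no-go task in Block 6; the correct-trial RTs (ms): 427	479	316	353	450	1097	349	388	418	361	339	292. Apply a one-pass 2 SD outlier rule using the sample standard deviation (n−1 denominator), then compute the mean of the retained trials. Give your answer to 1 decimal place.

n = 12, ΣRT = 5269, M = 439.083
Σ(x−M)² = 506188.92; s = √(506188.92/11) = 214.516
Cutoffs: 439.083 ± 2·214.516 → [10.1, 868.1]
Outside: 1097 → excluded.
Retained (n=11): Σ = 4172, mean = 4172/11 = 379.273

379.3 ms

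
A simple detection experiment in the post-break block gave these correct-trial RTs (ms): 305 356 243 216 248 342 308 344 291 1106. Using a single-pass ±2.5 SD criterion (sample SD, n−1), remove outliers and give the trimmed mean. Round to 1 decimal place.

n = 10, ΣRT = 3759, M = 375.900
Σ(x−M)² = 612042.90; s = √(612042.90/9) = 260.777
Cutoffs: 375.900 ± 2.5·260.777 → [-276.0, 1027.8]
Outside: 1106 → excluded.
Retained (n=9): Σ = 2653, mean = 2653/9 = 294.778

294.8 ms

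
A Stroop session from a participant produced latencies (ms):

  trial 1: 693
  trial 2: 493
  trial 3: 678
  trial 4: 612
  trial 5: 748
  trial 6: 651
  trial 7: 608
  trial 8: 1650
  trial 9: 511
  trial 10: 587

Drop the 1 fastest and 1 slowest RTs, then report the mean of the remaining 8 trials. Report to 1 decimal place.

636.0 ms

Sorted: 493, 511, 587, 608, 612, 651, 678, 693, 748, 1650
Drop lowest 1 (493) and highest 1 (1650)
Remaining (n=8): Σ = 5088, mean = 5088/8 = 636.000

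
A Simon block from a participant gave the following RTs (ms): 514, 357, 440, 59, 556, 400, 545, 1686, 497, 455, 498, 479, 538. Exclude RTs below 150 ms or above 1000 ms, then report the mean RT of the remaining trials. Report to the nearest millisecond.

Excluded: 59, 1686
Retained (n=11): Σ = 5279
Mean = 5279/11 = 479.9091

480 ms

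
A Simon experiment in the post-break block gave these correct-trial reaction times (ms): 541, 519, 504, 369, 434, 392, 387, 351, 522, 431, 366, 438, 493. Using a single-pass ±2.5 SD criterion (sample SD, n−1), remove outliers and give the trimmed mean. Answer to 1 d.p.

442.1 ms

n = 13, ΣRT = 5747, M = 442.077
Σ(x−M)² = 53686.92; s = √(53686.92/12) = 66.887
Cutoffs: 442.077 ± 2.5·66.887 → [274.9, 609.3]
No RTs fall outside the cutoffs; all 13 retained. Mean = 5747/13 = 442.077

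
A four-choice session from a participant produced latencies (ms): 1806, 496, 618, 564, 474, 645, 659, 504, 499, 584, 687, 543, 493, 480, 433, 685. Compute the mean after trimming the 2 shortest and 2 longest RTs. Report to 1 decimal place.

564.2 ms

Sorted: 433, 474, 480, 493, 496, 499, 504, 543, 564, 584, 618, 645, 659, 685, 687, 1806
Drop lowest 2 (433, 474) and highest 2 (687, 1806)
Remaining (n=12): Σ = 6770, mean = 6770/12 = 564.167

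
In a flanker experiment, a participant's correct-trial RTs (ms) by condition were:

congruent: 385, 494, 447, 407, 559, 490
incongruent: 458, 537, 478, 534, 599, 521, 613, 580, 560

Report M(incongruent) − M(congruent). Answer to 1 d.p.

78.6 ms

M(congruent) = 2782/6 = 463.667
M(incongruent) = 4880/9 = 542.222
Difference = 542.222 − 463.667 = 78.556 ms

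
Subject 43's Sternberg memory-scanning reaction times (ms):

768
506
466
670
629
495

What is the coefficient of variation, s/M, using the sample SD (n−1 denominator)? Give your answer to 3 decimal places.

0.202

n = 6, Σ = 3534, M = 589.0000
Σ(x−M)² = 71056.000; s = √(71056.000/5) = 119.2107
CV = 119.2107 / 589.0000 = 0.20240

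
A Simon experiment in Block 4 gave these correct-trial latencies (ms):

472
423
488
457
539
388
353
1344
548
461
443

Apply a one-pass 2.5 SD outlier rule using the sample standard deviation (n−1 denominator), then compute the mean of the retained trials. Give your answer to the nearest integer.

457 ms

n = 11, ΣRT = 5916, M = 537.818
Σ(x−M)² = 748057.64; s = √(748057.64/10) = 273.506
Cutoffs: 537.818 ± 2.5·273.506 → [-145.9, 1221.6]
Outside: 1344 → excluded.
Retained (n=10): Σ = 4572, mean = 4572/10 = 457.200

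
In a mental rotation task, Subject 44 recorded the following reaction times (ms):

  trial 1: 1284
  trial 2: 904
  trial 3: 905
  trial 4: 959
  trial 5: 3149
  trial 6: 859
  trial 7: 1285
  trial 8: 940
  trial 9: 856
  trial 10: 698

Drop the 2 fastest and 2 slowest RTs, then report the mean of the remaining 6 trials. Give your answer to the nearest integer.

975 ms

Sorted: 698, 856, 859, 904, 905, 940, 959, 1284, 1285, 3149
Drop lowest 2 (698, 856) and highest 2 (1285, 3149)
Remaining (n=6): Σ = 5851, mean = 5851/6 = 975.167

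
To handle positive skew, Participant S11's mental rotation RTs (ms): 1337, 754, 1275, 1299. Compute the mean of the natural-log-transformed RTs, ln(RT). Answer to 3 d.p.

7.036

ln(RT): 7.1982, 6.6254, 7.1507, 7.1694
Σ ln(RT) = 28.1436
Mean = 28.1436/4 = 7.03591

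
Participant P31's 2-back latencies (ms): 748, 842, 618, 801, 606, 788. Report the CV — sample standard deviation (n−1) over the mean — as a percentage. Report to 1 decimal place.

13.5%

n = 6, Σ = 4403, M = 733.8333
Σ(x−M)² = 49104.833; s = √(49104.833/5) = 99.1008
CV = 99.1008 / 733.8333 = 0.13505 = 13.505%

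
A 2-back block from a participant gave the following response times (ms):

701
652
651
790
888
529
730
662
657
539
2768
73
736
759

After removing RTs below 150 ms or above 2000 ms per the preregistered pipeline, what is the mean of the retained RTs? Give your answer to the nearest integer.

691 ms

Excluded: 73, 2768
Retained (n=12): Σ = 8294
Mean = 8294/12 = 691.1667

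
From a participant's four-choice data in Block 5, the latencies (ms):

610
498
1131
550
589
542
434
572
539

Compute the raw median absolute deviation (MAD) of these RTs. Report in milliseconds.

39 ms

Sorted: 434, 498, 539, 542, 550, 572, 589, 610, 1131 → median = 550
|x − 550|: 60, 52, 581, 0, 39, 8, 116, 22, 11
Sorted deviations: 0, 8, 11, 22, 39, 52, 60, 116, 581 → MAD = 39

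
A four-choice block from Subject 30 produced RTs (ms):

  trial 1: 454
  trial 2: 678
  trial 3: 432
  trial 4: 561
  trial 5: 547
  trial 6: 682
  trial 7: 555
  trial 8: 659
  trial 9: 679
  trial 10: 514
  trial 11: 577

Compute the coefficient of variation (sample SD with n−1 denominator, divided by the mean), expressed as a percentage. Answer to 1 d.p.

15.5%

n = 11, Σ = 6338, M = 576.1818
Σ(x−M)² = 80109.636; s = √(80109.636/10) = 89.5040
CV = 89.5040 / 576.1818 = 0.15534 = 15.534%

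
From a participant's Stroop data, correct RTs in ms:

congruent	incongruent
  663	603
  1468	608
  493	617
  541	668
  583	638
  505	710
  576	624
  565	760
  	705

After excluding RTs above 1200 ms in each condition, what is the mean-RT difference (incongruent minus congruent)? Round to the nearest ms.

congruent: exclude 1468
M(congruent) = 3926/7 = 560.857
M(incongruent) = 5933/9 = 659.222
Difference = 659.222 − 560.857 = 98.365 ms

98 ms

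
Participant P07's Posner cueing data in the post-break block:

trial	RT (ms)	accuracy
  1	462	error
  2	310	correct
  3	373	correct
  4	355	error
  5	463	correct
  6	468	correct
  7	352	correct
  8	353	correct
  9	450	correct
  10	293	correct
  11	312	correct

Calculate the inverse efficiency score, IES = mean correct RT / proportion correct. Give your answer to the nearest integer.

458 ms

Correct trials (n=9): 310, 373, 463, 468, 352, 353, 450, 293, 312
Mean correct RT = 3374/9 = 374.8889 ms
Proportion correct = 9/11
IES = 374.8889 / (9/11) = 458.198 ms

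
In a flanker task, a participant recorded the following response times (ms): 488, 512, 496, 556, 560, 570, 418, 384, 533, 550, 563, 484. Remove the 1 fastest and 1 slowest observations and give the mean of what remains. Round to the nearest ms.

Sorted: 384, 418, 484, 488, 496, 512, 533, 550, 556, 560, 563, 570
Drop lowest 1 (384) and highest 1 (570)
Remaining (n=10): Σ = 5160, mean = 5160/10 = 516.000

516 ms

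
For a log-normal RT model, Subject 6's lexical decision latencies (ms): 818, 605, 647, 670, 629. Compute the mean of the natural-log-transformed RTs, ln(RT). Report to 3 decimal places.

6.507

ln(RT): 6.7069, 6.4052, 6.4723, 6.5073, 6.4441
Σ ln(RT) = 32.5358
Mean = 32.5358/5 = 6.50717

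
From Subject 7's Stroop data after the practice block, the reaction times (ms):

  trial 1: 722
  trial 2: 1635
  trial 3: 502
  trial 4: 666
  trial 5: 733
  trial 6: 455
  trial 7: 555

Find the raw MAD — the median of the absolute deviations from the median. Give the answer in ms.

111 ms

Sorted: 455, 502, 555, 666, 722, 733, 1635 → median = 666
|x − 666|: 56, 969, 164, 0, 67, 211, 111
Sorted deviations: 0, 56, 67, 111, 164, 211, 969 → MAD = 111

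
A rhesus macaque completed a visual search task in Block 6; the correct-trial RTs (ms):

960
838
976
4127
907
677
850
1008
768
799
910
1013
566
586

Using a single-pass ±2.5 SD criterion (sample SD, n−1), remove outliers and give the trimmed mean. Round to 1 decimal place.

835.2 ms

n = 14, ΣRT = 14985, M = 1070.357
Σ(x−M)² = 10335035.21; s = √(10335035.21/13) = 891.629
Cutoffs: 1070.357 ± 2.5·891.629 → [-1158.7, 3299.4]
Outside: 4127 → excluded.
Retained (n=13): Σ = 10858, mean = 10858/13 = 835.231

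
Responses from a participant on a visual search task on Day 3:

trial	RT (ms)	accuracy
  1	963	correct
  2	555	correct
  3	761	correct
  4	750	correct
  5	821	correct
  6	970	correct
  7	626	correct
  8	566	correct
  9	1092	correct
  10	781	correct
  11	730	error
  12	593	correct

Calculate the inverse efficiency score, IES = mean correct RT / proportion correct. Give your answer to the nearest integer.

841 ms

Correct trials (n=11): 963, 555, 761, 750, 821, 970, 626, 566, 1092, 781, 593
Mean correct RT = 8478/11 = 770.7273 ms
Proportion correct = 11/12
IES = 770.7273 / (11/12) = 840.793 ms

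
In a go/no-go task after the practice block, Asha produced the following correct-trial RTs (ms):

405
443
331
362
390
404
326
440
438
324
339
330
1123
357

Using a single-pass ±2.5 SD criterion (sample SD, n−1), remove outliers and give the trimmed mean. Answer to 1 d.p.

376.1 ms

n = 14, ΣRT = 6012, M = 429.429
Σ(x−M)² = 543565.43; s = √(543565.43/13) = 204.482
Cutoffs: 429.429 ± 2.5·204.482 → [-81.8, 940.6]
Outside: 1123 → excluded.
Retained (n=13): Σ = 4889, mean = 4889/13 = 376.077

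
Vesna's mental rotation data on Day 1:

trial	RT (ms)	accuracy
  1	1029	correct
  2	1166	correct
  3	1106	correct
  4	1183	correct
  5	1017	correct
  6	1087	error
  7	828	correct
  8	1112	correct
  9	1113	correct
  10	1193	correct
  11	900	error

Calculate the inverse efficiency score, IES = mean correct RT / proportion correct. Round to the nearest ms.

Correct trials (n=9): 1029, 1166, 1106, 1183, 1017, 828, 1112, 1113, 1193
Mean correct RT = 9747/9 = 1083.0000 ms
Proportion correct = 9/11
IES = 1083.0000 / (9/11) = 1323.667 ms

1324 ms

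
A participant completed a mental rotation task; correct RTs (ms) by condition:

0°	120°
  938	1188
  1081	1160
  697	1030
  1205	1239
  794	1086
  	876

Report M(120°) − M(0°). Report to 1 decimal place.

153.5 ms

M(0°) = 4715/5 = 943.000
M(120°) = 6579/6 = 1096.500
Difference = 1096.500 − 943.000 = 153.500 ms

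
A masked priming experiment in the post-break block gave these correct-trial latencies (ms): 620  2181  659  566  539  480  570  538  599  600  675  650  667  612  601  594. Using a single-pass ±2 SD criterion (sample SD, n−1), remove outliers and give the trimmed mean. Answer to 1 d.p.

n = 16, ΣRT = 11151, M = 696.938
Σ(x−M)² = 2389908.94; s = √(2389908.94/15) = 399.158
Cutoffs: 696.938 ± 2·399.158 → [-101.4, 1495.3]
Outside: 2181 → excluded.
Retained (n=15): Σ = 8970, mean = 8970/15 = 598.000

598.0 ms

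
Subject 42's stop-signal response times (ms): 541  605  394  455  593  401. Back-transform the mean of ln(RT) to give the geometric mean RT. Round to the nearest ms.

ln(RT): 6.2934, 6.4052, 5.9764, 6.1203, 6.3852, 5.9940
Mean ln(RT) = 37.1745/6 = 6.19574
Geometric mean = exp(6.19574) = 490.66 ms

491 ms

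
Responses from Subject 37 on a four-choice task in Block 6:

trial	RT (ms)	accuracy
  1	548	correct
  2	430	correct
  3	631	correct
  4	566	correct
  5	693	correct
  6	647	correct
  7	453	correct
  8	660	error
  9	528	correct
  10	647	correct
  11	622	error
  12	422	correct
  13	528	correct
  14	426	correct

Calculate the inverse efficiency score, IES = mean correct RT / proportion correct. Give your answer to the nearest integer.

634 ms

Correct trials (n=12): 548, 430, 631, 566, 693, 647, 453, 528, 647, 422, 528, 426
Mean correct RT = 6519/12 = 543.2500 ms
Proportion correct = 12/14
IES = 543.2500 / (12/14) = 633.792 ms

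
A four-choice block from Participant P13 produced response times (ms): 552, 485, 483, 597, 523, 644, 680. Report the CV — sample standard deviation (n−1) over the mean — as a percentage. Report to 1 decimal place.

n = 7, Σ = 3964, M = 566.2857
Σ(x−M)² = 35535.429; s = √(35535.429/6) = 76.9582
CV = 76.9582 / 566.2857 = 0.13590 = 13.590%

13.6%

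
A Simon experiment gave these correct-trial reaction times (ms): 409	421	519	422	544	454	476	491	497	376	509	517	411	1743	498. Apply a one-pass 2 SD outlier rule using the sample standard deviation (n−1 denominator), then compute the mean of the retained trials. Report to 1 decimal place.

467.4 ms

n = 15, ΣRT = 8287, M = 552.467
Σ(x−M)² = 1553113.73; s = √(1553113.73/14) = 333.072
Cutoffs: 552.467 ± 2·333.072 → [-113.7, 1218.6]
Outside: 1743 → excluded.
Retained (n=14): Σ = 6544, mean = 6544/14 = 467.429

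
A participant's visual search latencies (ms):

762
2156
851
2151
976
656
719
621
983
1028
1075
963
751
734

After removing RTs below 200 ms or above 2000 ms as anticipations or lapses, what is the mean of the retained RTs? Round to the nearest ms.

Excluded: 2151, 2156
Retained (n=12): Σ = 10119
Mean = 10119/12 = 843.2500

843 ms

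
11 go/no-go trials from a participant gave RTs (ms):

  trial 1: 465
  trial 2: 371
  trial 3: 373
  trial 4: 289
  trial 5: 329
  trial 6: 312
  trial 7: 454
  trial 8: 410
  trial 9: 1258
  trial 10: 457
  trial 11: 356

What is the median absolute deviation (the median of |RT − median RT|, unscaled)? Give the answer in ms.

61 ms

Sorted: 289, 312, 329, 356, 371, 373, 410, 454, 457, 465, 1258 → median = 373
|x − 373|: 92, 2, 0, 84, 44, 61, 81, 37, 885, 84, 17
Sorted deviations: 0, 2, 17, 37, 44, 61, 81, 84, 84, 92, 885 → MAD = 61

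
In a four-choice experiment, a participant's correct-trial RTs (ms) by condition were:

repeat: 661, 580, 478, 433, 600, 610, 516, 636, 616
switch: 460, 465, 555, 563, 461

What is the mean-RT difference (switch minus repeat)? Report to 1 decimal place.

-69.2 ms

M(repeat) = 5130/9 = 570.000
M(switch) = 2504/5 = 500.800
Difference = 500.800 − 570.000 = -69.200 ms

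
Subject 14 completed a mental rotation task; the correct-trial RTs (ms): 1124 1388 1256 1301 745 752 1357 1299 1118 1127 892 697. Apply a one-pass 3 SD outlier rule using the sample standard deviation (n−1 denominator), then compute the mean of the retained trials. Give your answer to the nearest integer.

n = 12, ΣRT = 13056, M = 1088.000
Σ(x−M)² = 706034.00; s = √(706034.00/11) = 253.347
Cutoffs: 1088.000 ± 3·253.347 → [328.0, 1848.0]
No RTs fall outside the cutoffs; all 12 retained. Mean = 13056/12 = 1088.000

1088 ms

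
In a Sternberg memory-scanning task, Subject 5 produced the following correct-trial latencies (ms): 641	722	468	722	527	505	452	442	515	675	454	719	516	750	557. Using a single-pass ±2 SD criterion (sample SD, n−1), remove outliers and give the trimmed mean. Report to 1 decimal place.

n = 15, ΣRT = 8665, M = 577.667
Σ(x−M)² = 182345.33; s = √(182345.33/14) = 114.126
Cutoffs: 577.667 ± 2·114.126 → [349.4, 805.9]
No RTs fall outside the cutoffs; all 15 retained. Mean = 8665/15 = 577.667

577.7 ms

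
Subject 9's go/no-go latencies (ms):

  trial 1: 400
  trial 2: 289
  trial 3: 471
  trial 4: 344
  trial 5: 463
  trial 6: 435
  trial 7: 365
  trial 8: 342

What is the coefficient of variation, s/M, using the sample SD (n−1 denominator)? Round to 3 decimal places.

n = 8, Σ = 3109, M = 388.6250
Σ(x−M)² = 29245.875; s = √(29245.875/7) = 64.6373
CV = 64.6373 / 388.6250 = 0.16632

0.166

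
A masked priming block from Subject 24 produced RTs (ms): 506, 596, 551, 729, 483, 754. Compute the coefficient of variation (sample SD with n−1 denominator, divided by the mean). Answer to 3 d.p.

0.189

n = 6, Σ = 3619, M = 603.1667
Σ(x−M)² = 65238.833; s = √(65238.833/5) = 114.2268
CV = 114.2268 / 603.1667 = 0.18938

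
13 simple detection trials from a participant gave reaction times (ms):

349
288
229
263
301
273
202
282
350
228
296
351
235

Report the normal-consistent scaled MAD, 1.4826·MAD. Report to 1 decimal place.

69.7 ms

Sorted: 202, 228, 229, 235, 263, 273, 282, 288, 296, 301, 349, 350, 351 → median = 282
|x − 282| sorted: 0, 6, 9, 14, 19, 19, 47, 53, 54, 67, 68, 69, 80 → MAD = 47
Robust SD ≈ 1.4826 × 47 = 69.682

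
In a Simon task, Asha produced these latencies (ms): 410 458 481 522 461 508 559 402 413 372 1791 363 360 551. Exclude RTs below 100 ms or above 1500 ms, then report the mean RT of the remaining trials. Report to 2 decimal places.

Excluded: 1791
Retained (n=13): Σ = 5860
Mean = 5860/13 = 450.7692

450.77 ms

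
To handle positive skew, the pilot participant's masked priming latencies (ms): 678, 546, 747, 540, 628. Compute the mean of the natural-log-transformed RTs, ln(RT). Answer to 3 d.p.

ln(RT): 6.5191, 6.3026, 6.6161, 6.2916, 6.4425
Σ ln(RT) = 32.1719
Mean = 32.1719/5 = 6.43439

6.434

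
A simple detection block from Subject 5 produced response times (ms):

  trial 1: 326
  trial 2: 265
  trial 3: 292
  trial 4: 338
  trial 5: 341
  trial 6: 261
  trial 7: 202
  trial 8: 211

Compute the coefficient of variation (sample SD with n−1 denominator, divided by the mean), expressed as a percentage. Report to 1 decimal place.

n = 8, Σ = 2236, M = 279.5000
Σ(x−M)² = 20774.000; s = √(20774.000/7) = 54.4767
CV = 54.4767 / 279.5000 = 0.19491 = 19.491%

19.5%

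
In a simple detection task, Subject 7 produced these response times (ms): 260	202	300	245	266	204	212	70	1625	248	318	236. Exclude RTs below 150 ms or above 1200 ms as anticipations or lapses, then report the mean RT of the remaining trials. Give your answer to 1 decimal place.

Excluded: 70, 1625
Retained (n=10): Σ = 2491
Mean = 2491/10 = 249.1000

249.1 ms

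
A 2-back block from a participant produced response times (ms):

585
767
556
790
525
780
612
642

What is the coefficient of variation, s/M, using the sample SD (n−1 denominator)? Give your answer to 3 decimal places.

0.163

n = 8, Σ = 5257, M = 657.1250
Σ(x−M)² = 79976.875; s = √(79976.875/7) = 106.8890
CV = 106.8890 / 657.1250 = 0.16266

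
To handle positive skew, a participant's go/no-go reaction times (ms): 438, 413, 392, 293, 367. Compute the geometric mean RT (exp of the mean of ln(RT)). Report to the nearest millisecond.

377 ms

ln(RT): 6.0822, 6.0234, 5.9713, 5.6802, 5.9054
Mean ln(RT) = 29.6625/5 = 5.93249
Geometric mean = exp(5.93249) = 377.09 ms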